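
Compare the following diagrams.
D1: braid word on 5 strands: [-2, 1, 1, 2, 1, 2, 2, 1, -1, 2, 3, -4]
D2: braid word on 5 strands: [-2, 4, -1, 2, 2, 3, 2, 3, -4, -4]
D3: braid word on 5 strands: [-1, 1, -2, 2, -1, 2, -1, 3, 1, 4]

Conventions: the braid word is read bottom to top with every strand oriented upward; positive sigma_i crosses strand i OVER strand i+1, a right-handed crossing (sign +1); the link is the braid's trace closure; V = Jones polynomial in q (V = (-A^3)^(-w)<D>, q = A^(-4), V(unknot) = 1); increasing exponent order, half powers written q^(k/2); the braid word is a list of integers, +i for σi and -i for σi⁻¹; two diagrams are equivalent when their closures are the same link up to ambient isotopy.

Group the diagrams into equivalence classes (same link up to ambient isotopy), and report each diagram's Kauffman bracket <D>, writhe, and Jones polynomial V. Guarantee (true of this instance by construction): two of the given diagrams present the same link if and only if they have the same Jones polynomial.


equivalence classes: {D1} | {D2} | {D3}
D1 (bracket -A^-10 + A^-6 - A^-2 + A^2 + A^10; 12 crossings at w = +6): V = q^2 + q^4 - q^5 + q^6 - q^7
V(D2) = q + q^3 - q^4  (w +2, c 10, <D> = -A^-10 + A^-6 + A^2)
D3 (bracket A^6; 10 crossings at w = +2): V = 1
key observation: V(q) takes 3 values over 3 diagrams, fixing the grouping


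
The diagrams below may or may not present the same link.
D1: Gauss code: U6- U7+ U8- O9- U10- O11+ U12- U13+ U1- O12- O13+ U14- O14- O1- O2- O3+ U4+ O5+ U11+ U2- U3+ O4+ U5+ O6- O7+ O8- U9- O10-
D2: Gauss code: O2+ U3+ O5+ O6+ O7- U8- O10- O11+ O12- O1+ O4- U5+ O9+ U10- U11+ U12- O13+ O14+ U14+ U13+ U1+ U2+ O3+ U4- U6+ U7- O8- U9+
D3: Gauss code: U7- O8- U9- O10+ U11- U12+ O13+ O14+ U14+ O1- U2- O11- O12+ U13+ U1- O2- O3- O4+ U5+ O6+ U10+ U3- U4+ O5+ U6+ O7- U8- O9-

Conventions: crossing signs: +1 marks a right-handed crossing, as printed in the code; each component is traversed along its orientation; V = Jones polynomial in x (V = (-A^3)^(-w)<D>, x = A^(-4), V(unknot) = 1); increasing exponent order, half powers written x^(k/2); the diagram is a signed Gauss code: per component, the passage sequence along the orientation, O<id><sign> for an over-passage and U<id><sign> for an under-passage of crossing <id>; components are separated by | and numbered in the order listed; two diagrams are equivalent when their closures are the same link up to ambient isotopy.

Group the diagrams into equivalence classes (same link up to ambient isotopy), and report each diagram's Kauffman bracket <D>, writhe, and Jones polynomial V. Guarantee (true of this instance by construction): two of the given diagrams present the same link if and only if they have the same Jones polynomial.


grouping into links: {D1, D3} | {D2}
V(D1) = -x^-3 + x^-2 - x^-1 + 3 - x + x^2 - x^3  (w -2, c 14, <D> = -A^-18 + A^-14 - A^-10 + 3A^-6 - A^-2 + A^2 - A^6)
D2 (bracket A^-8 - 2A^-4 + 2 - 2A^4 + 2A^8 - A^12 + A^16; 14 crossings at w = +4): V = x^-1 - 1 + 2x - 2x^2 + 2x^3 - 2x^4 + x^5
V(D3) = -x^-3 + x^-2 - x^-1 + 3 - x + x^2 - x^3  (w 0, c 14, <D> = -A^-12 + A^-8 - A^-4 + 3 - A^4 + A^8 - A^12)
key observation: comparing 3 Jones polynomials yields 2 groups


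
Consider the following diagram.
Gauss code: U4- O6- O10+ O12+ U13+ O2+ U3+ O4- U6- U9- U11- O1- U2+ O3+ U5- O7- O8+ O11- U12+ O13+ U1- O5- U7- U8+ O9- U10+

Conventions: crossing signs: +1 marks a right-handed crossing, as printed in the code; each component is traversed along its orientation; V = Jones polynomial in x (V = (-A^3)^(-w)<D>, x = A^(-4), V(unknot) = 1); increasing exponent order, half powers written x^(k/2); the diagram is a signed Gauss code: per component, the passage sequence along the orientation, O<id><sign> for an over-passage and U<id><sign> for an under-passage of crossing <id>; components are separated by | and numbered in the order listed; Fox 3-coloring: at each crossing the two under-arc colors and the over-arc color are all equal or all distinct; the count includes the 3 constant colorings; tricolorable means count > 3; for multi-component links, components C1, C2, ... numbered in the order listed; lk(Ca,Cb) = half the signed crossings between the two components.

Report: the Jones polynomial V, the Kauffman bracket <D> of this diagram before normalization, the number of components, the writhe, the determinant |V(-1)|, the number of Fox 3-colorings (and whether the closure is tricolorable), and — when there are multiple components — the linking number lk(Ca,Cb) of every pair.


V = 2x^-4 - 4x^-3 + 6x^-2 - 8x^-1 + 8 - 7x + 6x^2 - 3x^3 + x^4
<D> = -A^-19 + 3A^-15 - 6A^-11 + 7A^-7 - 8A^-3 + 8A - 6A^5 + 4A^9 - 2A^13 (w = -1)
1 component over 13 crossings, w = -1
9 Fox colorings among 3^13, |V(-1)| = 45: tricolorable
why: w = -1 (over 13 crossings) is diagram-only; (-A^3)^(1) removes it from V


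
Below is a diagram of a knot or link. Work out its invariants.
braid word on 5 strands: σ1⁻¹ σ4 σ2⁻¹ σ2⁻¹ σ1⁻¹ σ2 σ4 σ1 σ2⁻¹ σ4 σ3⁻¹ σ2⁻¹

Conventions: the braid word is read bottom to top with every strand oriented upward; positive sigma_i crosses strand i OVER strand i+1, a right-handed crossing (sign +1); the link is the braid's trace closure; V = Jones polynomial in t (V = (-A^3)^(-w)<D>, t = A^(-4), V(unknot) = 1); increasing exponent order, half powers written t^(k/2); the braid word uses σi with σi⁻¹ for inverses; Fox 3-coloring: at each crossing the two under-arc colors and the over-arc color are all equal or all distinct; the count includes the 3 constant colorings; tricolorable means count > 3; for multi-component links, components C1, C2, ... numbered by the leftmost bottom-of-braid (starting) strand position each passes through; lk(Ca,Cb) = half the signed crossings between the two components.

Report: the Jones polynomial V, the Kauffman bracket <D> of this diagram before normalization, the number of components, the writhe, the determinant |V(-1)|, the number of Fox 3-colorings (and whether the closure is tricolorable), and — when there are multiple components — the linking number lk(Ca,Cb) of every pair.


V = -t^-3 + t^-2 - t^-1 + 3 - t + t^2 - t^3
<D> = -A^-18 + A^-14 - A^-10 + 3A^-6 - A^-2 + A^2 - A^6 (w = -2)
1 component over 12 crossings, w = -2
27 Fox colorings among 3^12, |V(-1)| = 9: tricolorable
why: V spans 6 powers of t: at least 6 crossings in any diagram


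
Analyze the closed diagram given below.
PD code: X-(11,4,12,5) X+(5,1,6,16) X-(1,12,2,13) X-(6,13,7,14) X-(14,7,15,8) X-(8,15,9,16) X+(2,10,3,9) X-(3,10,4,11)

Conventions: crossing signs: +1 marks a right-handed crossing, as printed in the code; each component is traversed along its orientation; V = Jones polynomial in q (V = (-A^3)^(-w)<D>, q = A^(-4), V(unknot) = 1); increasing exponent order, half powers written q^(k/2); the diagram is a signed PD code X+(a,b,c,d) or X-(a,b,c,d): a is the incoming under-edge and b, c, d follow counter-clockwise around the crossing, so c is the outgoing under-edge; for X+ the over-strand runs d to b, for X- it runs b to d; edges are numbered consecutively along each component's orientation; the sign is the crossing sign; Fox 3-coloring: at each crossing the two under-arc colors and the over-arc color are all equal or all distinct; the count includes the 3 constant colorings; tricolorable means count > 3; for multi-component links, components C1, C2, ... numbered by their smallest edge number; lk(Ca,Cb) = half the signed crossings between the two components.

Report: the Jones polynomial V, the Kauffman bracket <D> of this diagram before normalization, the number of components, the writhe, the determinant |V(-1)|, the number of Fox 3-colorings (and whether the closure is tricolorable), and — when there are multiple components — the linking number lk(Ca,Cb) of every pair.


V = -q^-6 + q^-5 - q^-4 + 2q^-3 - q^-2 + q^-1
<D> = A^-8 - A^-4 + 2 - A^4 + A^8 - A^12 (w = -4)
1 component over 8 crossings, w = -4
3 Fox colorings among 3^8, |V(-1)| = 7: not tricolorable
why: w = -4 shifts under R1 moves; the (-A^3)^(4) factor cancels that in V


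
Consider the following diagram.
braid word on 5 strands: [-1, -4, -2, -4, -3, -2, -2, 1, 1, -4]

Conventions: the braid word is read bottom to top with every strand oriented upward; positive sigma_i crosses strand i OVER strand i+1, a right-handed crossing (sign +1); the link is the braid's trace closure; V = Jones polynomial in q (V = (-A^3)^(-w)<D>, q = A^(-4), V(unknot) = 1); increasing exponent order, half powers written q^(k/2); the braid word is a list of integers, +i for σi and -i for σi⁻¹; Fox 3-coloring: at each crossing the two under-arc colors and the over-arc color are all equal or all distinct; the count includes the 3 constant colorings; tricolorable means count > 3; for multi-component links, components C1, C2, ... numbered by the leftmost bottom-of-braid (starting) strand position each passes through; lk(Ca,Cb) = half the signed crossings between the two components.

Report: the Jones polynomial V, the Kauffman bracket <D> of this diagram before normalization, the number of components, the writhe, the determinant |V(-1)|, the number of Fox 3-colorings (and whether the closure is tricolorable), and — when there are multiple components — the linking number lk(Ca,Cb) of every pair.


Jones polynomial: V(q) = q^-8 - 2q^-7 + q^-6 - 2q^-5 + 2q^-4 + q^-2
<D> = A^-10 + 2A^-2 - 2A^2 + A^6 - 2A^10 + A^14; writhe -6
components 1, writhe -6 (10 crossings)
3-colorings: 27 of 3^10, det 9 — tricolorable
note: the span of V is 6, forcing >= 6 crossings in any diagram


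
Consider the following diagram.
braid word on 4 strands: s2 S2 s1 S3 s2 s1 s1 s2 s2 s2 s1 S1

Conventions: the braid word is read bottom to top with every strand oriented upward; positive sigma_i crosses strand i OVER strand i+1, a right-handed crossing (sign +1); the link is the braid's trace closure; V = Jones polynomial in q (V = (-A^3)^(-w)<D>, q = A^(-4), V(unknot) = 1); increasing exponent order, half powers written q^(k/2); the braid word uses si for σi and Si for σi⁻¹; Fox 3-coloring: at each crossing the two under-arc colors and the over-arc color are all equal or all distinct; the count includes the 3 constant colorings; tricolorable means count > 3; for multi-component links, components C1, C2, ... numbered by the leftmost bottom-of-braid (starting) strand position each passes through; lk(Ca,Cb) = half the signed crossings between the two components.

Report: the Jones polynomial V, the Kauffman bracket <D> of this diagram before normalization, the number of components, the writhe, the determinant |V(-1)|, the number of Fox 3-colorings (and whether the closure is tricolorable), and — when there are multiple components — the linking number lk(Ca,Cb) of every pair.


V = -q^(5/2) - q^(9/2) + q^(11/2) - q^(13/2) + q^(15/2) - q^(17/2)
<D> = -A^-16 + A^-12 - A^-8 + A^-4 - 1 - A^8 (w = +6)
2 components over 12 crossings, w = +6
lk(C1,C2): +3
9 Fox colorings among 3^12, |V(-1)| = 6: tricolorable
why: inverse pairs cancel, leaving σ1 σ3⁻¹ σ2 σ1 σ1 σ2 σ2 σ2


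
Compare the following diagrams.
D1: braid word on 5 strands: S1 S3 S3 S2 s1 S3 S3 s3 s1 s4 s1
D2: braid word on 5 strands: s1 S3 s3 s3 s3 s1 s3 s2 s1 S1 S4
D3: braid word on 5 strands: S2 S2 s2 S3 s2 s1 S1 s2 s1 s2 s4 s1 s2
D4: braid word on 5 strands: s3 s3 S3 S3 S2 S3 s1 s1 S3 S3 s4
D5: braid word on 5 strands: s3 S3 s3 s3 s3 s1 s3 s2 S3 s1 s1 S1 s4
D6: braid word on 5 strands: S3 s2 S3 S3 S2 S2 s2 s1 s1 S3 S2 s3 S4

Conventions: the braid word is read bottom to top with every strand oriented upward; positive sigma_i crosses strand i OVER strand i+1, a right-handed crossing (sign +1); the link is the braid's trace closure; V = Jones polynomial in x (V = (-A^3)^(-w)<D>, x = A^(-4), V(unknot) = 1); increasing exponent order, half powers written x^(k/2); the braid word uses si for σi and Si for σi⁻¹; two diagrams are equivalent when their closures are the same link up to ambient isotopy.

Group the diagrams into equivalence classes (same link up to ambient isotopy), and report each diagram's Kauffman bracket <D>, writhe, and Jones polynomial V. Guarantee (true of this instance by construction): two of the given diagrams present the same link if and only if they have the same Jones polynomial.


equivalence classes: {D1, D4, D6} | {D2, D5} | {D3}
D1 (bracket A^-9 + 2A^-1 - A^3 + A^7 - A^11; 11 crossings at w = -1): V = x^(-7/2) - x^(-5/2) + x^(-3/2) - 2x^(-1/2) - x^(3/2)
V(D2) = -x^(3/2) - 2x^(7/2) + x^(9/2) - x^(11/2) + x^(13/2)  (w +5, c 11, <D> = -A^-11 + A^-7 - A^-3 + 2A + A^9)
V(D3) = -x^(3/2) - x^(7/2) + x^(9/2) - x^(11/2)  [13 crossings, <D> = A^-7 - A^-3 + A + A^9, w = +5]
V(D4) = x^(-7/2) - x^(-5/2) + x^(-3/2) - 2x^(-1/2) - x^(3/2)  [11 crossings, <D> = A^-9 + 2A^-1 - A^3 + A^7 - A^11, w = -1]
D5 (bracket -A^-5 + A^-1 - A^3 + 2A^7 + A^15; 13 crossings at w = +7): V = -x^(3/2) - 2x^(7/2) + x^(9/2) - x^(11/2) + x^(13/2)
V(D6) = x^(-7/2) - x^(-5/2) + x^(-3/2) - 2x^(-1/2) - x^(3/2)  [13 crossings, <D> = A^-15 + 2A^-7 - A^-3 + A - A^5, w = -3]
key observation: comparing 6 Jones polynomials yields 3 groups


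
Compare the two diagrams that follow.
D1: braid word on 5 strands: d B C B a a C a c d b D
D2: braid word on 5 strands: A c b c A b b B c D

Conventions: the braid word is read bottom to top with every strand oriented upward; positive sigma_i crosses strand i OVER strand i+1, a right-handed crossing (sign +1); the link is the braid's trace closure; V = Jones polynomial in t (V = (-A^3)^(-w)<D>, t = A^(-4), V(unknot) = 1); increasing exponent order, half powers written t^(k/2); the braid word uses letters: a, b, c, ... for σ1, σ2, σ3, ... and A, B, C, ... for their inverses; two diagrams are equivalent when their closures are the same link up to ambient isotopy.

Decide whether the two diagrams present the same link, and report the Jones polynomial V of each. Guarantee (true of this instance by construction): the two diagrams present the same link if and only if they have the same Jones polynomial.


equivalent: no
D1 (bracket -A^-10 + A^-6 + A^2; 12 crossings at w = +2): V = t + t^3 - t^4
V(D2) = t^-1 - 1 + 2t - 2t^2 + 2t^3 - 2t^4 + t^5  (w +2, c 10, <D> = A^-14 - 2A^-10 + 2A^-6 - 2A^-2 + 2A^2 - A^6 + A^10)
key observation: V(t) takes 2 values over 2 diagrams, fixing the grouping


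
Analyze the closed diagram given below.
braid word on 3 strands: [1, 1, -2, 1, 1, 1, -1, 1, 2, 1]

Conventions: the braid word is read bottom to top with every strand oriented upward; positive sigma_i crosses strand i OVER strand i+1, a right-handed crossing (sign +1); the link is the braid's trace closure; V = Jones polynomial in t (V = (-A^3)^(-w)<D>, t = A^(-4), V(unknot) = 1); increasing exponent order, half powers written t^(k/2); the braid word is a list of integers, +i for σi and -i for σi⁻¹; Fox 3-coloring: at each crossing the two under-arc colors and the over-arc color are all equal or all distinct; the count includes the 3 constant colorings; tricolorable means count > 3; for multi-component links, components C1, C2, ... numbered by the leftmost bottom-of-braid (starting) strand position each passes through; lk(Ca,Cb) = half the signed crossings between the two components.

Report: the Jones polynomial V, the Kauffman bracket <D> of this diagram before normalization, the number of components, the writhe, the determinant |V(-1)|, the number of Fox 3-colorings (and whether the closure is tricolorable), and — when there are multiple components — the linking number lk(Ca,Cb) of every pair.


V = t^2 + 2t^4 - 2t^5 + t^6 - 2t^7 + t^8
<D> = A^-14 - 2A^-10 + A^-6 - 2A^-2 + 2A^2 + A^10 (w = +6)
1 component over 10 crossings, w = +6
27 Fox colorings among 3^10, |V(-1)| = 9: tricolorable
why: w = +6 shifts under R1 moves; the (-A^3)^(-6) factor cancels that in V


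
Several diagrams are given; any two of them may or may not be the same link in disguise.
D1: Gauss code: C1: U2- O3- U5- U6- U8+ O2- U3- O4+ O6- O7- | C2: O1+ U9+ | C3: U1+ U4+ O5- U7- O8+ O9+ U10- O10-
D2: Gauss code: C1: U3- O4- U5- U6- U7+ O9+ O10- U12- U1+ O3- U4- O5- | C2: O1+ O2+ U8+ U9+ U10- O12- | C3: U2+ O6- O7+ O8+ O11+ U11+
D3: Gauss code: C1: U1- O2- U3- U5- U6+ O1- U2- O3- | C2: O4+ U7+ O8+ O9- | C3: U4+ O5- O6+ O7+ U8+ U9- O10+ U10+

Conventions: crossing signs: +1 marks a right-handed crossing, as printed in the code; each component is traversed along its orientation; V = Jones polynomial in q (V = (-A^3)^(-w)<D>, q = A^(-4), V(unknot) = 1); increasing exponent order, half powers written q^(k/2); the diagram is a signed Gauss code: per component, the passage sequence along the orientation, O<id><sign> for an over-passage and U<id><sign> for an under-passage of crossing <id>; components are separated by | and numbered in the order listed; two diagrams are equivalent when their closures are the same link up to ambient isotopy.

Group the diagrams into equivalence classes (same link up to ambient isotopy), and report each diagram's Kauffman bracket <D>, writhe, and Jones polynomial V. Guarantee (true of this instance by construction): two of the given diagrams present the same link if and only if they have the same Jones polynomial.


classes: {D1, D2, D3}
V(D1) = -q^-4 + q^-1 + 2 + q + q^2  [10 crossings, <D> = A^-14 + A^-10 + 2A^-6 + A^-2 - A^10, w = -2]
D2 (bracket A^-8 + A^-4 + 2 + A^4 - A^16; 12 crossings at w = 0): V = -q^-4 + q^-1 + 2 + q + q^2
D3 (bracket A^-8 + A^-4 + 2 + A^4 - A^16; 10 crossings at w = 0): V = -q^-4 + q^-1 + 2 + q + q^2
note: all 3 diagrams share one V(q), hence one class


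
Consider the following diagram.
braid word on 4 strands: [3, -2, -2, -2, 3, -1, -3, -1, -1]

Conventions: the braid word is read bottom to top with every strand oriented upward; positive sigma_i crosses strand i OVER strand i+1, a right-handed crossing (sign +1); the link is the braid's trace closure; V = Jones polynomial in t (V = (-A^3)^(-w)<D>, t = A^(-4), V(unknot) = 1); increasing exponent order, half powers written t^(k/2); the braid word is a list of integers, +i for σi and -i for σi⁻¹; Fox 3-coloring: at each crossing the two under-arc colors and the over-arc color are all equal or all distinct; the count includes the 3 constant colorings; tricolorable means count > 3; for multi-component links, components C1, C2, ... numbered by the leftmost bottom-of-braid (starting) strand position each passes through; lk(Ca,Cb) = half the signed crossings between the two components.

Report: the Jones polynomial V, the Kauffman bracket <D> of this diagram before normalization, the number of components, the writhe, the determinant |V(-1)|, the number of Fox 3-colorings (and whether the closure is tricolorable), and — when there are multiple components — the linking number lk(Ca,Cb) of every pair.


V = t^-8 - 2t^-7 + t^-6 - 2t^-5 + 2t^-4 + t^-2
<D> = -A^-7 - 2A + 2A^5 - A^9 + 2A^13 - A^17 (w = -5)
1 component over 9 crossings, w = -5
27 Fox colorings among 3^9, |V(-1)| = 9: tricolorable
why: w = -5 shifts under R1 moves; the (-A^3)^(5) factor cancels that in V


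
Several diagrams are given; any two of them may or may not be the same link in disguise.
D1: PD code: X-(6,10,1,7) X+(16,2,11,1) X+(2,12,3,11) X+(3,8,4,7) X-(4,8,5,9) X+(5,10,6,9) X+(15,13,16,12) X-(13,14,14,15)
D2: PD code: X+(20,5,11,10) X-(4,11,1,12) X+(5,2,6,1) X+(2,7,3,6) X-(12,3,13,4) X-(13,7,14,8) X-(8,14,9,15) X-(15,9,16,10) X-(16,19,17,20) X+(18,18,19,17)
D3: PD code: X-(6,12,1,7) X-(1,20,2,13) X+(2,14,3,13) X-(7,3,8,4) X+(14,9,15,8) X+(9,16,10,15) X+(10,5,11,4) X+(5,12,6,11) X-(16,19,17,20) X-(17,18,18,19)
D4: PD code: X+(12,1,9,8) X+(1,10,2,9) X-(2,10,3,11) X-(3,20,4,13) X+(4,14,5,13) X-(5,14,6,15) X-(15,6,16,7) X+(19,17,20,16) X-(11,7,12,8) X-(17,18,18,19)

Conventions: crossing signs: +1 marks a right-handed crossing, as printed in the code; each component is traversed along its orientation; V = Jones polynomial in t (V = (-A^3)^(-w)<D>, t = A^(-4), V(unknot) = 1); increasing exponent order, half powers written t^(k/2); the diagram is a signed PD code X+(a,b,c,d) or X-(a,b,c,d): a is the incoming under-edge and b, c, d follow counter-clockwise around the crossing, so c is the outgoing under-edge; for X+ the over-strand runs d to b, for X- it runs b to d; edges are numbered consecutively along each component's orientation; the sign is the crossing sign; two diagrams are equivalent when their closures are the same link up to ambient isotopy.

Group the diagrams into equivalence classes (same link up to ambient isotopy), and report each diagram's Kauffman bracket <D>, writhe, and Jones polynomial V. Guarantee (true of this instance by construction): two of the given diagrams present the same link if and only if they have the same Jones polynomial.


classes: {D1, D3} | {D2} | {D4}
V(D1) = 1 + t + t^2 + t^3  [8 crossings, <D> = A^-6 + A^-2 + A^2 + A^6, w = +2]
V(D2) = t^-4 + t^-2 + 2  [10 crossings, <D> = 2A^-6 + A^2 + A^10, w = -2]
V(D3) = 1 + t + t^2 + t^3  (w 0, c 10, <D> = A^-12 + A^-8 + A^-4 + 1)
V(D4) = t^-3 + t^-2 + t^-1 + 1  (w -2, c 10, <D> = A^-6 + A^-2 + A^2 + A^6)
note: comparing 4 Jones polynomials yields 3 groups


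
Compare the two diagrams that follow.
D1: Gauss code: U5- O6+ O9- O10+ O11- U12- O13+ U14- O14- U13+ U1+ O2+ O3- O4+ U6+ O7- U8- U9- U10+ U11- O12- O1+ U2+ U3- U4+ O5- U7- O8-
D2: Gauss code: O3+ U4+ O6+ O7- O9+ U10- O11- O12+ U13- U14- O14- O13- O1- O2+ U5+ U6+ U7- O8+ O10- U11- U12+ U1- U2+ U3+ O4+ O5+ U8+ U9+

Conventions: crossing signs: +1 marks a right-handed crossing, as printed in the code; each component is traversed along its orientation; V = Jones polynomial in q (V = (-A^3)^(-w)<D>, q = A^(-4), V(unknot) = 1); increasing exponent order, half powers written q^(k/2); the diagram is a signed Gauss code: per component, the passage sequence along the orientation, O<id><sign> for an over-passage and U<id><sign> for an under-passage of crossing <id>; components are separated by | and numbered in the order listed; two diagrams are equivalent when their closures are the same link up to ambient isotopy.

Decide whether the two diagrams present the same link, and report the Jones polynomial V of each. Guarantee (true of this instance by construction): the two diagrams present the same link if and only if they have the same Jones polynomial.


equivalent: no
V(D1) = -q^-4 + q^-3 + q^-1  (w -2, c 14, <D> = A^-2 + A^6 - A^10)
V(D2) = q - q^2 + 2q^3 - q^4 + q^5 - q^6  (w +2, c 14, <D> = -A^-18 + A^-14 - A^-10 + 2A^-6 - A^-2 + A^2)
why: 2 classes among 2 diagrams; unequal V(q) rules out equality


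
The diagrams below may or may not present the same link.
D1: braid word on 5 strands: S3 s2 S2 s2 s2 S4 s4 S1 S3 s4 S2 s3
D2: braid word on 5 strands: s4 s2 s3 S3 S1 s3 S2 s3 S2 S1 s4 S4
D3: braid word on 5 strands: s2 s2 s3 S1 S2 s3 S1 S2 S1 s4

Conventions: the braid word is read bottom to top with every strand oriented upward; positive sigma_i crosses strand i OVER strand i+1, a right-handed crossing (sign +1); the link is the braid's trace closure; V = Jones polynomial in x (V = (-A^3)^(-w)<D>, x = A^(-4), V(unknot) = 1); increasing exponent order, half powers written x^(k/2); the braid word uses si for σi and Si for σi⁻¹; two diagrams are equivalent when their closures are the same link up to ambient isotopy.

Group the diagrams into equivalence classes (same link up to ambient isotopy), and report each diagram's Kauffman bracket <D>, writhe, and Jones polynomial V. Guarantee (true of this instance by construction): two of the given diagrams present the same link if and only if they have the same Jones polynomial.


grouping into links: {D1} | {D2, D3}
V(D1) = 1  (w 0, c 12, <D> = 1)
D2 (bracket A^-8 - A^-4 + 2 - 2A^4 + A^8 - A^12 + A^16; 12 crossings at w = 0): V = x^-4 - x^-3 + x^-2 - 2x^-1 + 2 - x + x^2
V(D3) = x^-4 - x^-3 + x^-2 - 2x^-1 + 2 - x + x^2  (w 0, c 10, <D> = A^-8 - A^-4 + 2 - 2A^4 + A^8 - A^12 + A^16)
key observation: 2 classes among 3 diagrams; unequal V(x) rules out equality


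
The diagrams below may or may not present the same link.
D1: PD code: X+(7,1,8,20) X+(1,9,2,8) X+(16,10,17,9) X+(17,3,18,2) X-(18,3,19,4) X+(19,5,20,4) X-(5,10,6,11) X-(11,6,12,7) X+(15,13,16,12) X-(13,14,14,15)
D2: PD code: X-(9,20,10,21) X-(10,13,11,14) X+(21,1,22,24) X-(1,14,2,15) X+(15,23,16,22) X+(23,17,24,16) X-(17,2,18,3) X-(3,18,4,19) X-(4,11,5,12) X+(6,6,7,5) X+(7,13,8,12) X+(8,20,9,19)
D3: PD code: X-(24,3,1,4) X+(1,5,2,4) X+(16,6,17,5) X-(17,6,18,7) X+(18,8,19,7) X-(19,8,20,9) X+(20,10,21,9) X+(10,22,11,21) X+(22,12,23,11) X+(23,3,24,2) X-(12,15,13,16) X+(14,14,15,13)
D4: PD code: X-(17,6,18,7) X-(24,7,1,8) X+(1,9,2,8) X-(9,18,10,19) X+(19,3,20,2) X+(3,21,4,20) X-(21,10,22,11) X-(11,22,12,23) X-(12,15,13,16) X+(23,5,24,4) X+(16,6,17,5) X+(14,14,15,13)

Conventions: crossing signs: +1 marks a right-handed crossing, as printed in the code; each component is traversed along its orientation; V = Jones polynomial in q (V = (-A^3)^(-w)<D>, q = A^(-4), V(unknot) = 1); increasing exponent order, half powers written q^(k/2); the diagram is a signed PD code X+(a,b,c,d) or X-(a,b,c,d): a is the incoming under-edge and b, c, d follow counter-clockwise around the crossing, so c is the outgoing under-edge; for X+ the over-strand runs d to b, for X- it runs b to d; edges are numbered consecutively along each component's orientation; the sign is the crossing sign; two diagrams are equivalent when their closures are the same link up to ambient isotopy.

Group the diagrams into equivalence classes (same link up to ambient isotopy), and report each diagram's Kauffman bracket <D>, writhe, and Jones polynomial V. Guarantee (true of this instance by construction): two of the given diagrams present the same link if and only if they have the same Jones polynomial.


equivalence classes: {D1} | {D3} | {D2, D4}
D1 (bracket A^6; 10 crossings at w = +2): V = 1
D2 (bracket -A^-12 + 2A^-8 - 2A^-4 + 3 - 2A^4 + 2A^8 - A^12; 12 crossings at w = 0): V = -q^-3 + 2q^-2 - 2q^-1 + 3 - 2q + 2q^2 - q^3
D3 (bracket -A^-4 + 1 + A^8; 12 crossings at w = +4): V = q + q^3 - q^4
V(D4) = -q^-3 + 2q^-2 - 2q^-1 + 3 - 2q + 2q^2 - q^3  (w 0, c 12, <D> = -A^-12 + 2A^-8 - 2A^-4 + 3 - 2A^4 + 2A^8 - A^12)
key observation: 3 classes among 4 diagrams; unequal V(q) rules out equality


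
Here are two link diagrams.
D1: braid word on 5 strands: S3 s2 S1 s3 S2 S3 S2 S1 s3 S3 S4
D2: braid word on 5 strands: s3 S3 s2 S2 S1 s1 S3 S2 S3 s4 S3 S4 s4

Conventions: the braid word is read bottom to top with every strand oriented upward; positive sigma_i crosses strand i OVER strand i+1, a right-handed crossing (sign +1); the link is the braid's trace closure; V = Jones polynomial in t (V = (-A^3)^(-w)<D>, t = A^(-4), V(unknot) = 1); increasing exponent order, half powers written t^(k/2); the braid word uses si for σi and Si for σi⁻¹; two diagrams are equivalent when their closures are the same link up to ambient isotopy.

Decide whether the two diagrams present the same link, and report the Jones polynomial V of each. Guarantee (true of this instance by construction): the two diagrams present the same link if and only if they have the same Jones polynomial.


equivalent: no
D1 (bracket A^-13 + A^-5; 11 crossings at w = -5): V = -t^(-5/2) - t^(-1/2)
D2 (bracket A^-7 + A^-3 + A - A^9; 13 crossings at w = -3): V = t^(-9/2) - t^(-5/2) - t^(-3/2) - t^(-1/2)
key observation: 2 values of V(t) split the 2 diagrams


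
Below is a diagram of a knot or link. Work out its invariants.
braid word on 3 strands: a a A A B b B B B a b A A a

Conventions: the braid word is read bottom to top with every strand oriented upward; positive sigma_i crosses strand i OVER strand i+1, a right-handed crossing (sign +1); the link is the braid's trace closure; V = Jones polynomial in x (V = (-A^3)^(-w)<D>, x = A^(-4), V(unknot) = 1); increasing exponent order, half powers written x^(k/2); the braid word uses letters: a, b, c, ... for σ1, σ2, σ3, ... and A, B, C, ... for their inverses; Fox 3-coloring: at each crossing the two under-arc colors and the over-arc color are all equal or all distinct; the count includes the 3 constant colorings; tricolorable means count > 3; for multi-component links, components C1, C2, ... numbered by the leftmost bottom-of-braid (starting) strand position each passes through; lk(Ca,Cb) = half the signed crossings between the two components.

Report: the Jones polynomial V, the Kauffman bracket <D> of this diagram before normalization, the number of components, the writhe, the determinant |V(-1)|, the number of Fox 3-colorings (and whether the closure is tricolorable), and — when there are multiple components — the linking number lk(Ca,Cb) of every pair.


Jones polynomial: V(x) = -x^-4 + x^-3 + x^-1
<D> = A^-2 + A^6 - A^10; writhe -2
components 1, writhe -2 (14 crossings)
3-colorings: 9 of 3^14, det 3 — tricolorable
note: det 3 = |V(-1)|; divisible by 3, so tricolorable


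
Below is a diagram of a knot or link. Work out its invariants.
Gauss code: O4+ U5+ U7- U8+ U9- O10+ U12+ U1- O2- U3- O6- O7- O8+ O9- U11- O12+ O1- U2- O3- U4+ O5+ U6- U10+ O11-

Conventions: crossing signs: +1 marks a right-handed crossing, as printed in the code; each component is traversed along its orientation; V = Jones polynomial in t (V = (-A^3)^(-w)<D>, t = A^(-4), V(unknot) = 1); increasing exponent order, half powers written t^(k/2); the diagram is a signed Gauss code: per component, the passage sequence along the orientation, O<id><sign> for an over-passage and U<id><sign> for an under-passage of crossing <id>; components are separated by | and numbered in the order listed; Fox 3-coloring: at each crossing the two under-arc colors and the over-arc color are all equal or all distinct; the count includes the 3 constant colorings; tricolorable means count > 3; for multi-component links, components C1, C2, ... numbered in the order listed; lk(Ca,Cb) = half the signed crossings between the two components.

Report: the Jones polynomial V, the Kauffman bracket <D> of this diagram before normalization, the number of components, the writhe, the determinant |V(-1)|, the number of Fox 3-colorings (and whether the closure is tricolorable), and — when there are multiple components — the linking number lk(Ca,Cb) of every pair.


V = -t^-5 + t^-4 - t^-3 + 2t^-2 - t^-1 + 2 - t
<D> = -A^-10 + 2A^-6 - A^-2 + 2A^2 - A^6 + A^10 - A^14 (w = -2)
1 component over 12 crossings, w = -2
9 Fox colorings among 3^12, |V(-1)| = 9: tricolorable
why: the span of V is 6, forcing >= 6 crossings in any diagram


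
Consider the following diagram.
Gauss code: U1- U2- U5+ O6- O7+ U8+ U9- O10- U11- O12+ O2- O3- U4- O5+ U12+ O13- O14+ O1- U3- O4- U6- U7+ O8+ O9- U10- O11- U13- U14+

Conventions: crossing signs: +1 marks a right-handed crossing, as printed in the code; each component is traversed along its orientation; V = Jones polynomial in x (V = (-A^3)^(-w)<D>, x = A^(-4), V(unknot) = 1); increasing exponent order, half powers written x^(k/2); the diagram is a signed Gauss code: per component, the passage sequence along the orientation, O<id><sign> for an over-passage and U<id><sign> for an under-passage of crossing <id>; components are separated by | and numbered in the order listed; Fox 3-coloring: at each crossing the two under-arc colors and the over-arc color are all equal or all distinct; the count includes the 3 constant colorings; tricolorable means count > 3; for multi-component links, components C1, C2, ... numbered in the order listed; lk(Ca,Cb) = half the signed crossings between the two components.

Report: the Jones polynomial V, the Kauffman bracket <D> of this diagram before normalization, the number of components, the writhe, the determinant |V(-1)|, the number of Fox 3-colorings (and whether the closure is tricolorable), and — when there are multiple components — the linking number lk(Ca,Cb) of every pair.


Jones polynomial: V(x) = -x^-4 + x^-3 + x^-1
<D> = A^-8 + 1 - A^4; writhe -4
components 1, writhe -4 (14 crossings)
3-colorings: 9 of 3^14, det 3 — tricolorable
note: the span of V is 3, forcing >= 3 crossings in any diagram


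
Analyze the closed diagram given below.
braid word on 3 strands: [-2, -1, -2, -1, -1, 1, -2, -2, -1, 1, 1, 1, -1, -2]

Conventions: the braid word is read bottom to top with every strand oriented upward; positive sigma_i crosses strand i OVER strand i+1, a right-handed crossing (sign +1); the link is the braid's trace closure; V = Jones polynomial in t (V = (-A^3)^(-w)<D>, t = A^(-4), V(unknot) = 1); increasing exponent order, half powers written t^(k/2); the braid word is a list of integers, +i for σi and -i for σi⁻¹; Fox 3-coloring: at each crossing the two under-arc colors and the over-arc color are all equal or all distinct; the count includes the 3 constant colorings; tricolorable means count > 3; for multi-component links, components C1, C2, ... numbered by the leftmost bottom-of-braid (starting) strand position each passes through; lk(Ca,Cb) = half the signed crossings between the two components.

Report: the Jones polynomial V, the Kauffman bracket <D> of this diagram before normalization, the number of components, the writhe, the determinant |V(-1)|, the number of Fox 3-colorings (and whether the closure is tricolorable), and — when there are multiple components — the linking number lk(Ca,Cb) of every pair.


Jones polynomial: V(t) = t^-8 - 2t^-7 + t^-6 - 2t^-5 + 2t^-4 + t^-2
<D> = A^-10 + 2A^-2 - 2A^2 + A^6 - 2A^10 + A^14; writhe -6
components 1, writhe -6 (14 crossings)
3-colorings: 27 of 3^14, det 9 — tricolorable
note: inverse pairs cancel, leaving σ2⁻¹ σ1⁻¹ σ2⁻¹ σ1⁻¹ σ2⁻¹ σ2⁻¹ σ1 σ2⁻¹


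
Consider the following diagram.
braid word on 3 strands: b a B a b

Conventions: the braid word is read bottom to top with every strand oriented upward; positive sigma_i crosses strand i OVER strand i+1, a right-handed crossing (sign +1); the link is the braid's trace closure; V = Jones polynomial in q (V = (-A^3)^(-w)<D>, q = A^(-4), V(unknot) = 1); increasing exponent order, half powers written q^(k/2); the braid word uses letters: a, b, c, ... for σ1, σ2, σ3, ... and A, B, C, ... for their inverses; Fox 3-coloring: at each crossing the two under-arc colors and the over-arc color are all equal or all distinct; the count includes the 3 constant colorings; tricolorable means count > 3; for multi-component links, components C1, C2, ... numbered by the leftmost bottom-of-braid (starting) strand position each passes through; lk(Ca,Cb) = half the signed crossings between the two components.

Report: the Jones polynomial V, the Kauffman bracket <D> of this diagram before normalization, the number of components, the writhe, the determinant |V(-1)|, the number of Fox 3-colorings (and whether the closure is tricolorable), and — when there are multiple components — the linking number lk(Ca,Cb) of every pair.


Jones polynomial: V(q) = -q^(1/2) + q^(3/2) - q^(5/2) - q^(9/2)
<D> = A^-9 + A^-1 - A^3 + A^7; writhe +3
components 2, writhe +3 (5 crossings)
linking number lk(C1,C2) = +2
3-colorings: 3 of 3^5, det 4 — not tricolorable
note: |V(-1)| = 4: so not tricolorable, since 3 does not divide 4


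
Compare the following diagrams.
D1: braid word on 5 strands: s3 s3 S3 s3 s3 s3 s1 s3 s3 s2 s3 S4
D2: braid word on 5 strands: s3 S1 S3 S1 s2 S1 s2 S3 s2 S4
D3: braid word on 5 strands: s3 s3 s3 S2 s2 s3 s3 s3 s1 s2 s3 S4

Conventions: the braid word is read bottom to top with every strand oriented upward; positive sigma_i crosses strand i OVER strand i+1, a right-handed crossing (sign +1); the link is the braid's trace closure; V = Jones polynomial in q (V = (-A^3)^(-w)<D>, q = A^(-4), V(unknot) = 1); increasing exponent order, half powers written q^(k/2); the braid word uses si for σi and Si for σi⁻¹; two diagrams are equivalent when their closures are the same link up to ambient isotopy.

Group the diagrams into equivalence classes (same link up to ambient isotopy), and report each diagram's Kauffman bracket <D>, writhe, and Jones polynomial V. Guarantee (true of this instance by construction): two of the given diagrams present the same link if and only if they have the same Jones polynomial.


grouping into links: {D1, D3} | {D2}
V(D1) = q^3 + q^5 - q^6 + q^7 - q^8 + q^9 - q^10  (w +8, c 12, <D> = -A^-16 + A^-12 - A^-8 + A^-4 - 1 + A^4 + A^12)
V(D2) = -q^-3 + 2q^-2 - 2q^-1 + 3 - 2q + 2q^2 - q^3  [10 crossings, <D> = -A^-18 + 2A^-14 - 2A^-10 + 3A^-6 - 2A^-2 + 2A^2 - A^6, w = -2]
D3 (bracket -A^-16 + A^-12 - A^-8 + A^-4 - 1 + A^4 + A^12; 12 crossings at w = +8): V = q^3 + q^5 - q^6 + q^7 - q^8 + q^9 - q^10
why: comparing 3 Jones polynomials yields 2 groups


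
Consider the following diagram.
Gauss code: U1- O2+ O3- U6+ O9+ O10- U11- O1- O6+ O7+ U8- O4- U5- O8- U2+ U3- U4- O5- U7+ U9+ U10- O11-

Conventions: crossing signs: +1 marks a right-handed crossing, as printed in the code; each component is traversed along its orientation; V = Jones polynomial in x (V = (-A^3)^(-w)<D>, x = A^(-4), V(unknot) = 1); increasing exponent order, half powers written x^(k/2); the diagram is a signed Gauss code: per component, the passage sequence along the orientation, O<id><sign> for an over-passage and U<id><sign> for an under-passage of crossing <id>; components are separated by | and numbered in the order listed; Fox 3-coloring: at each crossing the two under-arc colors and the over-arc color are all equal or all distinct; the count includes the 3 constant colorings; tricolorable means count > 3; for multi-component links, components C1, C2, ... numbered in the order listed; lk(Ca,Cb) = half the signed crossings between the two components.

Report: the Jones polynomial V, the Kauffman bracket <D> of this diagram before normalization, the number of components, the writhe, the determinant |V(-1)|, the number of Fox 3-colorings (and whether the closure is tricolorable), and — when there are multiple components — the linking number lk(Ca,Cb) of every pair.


V(x) = -x^-4 + x^-3 + x^-1
bracket: -A^-5 - A^3 + A^7, w = -3
1 component, writhe -3, over 11 crossings
det 3, colorings 9 of 3^11 — tricolorable
observation: the span of V is 3, forcing >= 3 crossings in any diagram


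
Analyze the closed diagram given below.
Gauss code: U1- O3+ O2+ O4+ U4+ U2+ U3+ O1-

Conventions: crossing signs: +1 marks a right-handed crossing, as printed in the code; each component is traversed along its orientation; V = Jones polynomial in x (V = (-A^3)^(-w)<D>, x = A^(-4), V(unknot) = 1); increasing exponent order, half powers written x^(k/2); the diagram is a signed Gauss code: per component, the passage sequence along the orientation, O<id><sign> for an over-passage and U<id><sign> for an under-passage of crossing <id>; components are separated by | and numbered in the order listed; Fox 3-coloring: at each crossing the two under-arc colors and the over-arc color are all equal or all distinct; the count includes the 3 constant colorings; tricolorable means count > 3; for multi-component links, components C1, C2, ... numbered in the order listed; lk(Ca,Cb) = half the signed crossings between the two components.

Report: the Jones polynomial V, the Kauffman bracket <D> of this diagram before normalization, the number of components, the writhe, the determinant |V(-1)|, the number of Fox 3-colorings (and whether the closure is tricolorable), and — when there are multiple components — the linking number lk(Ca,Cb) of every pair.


V = 1
<D> = A^6 (w = +2)
1 component over 4 crossings, w = +2
3 Fox colorings among 3^4, |V(-1)| = 1: not tricolorable
why: det 1 = |V(-1)|; not divisible by 3, so not tricolorable


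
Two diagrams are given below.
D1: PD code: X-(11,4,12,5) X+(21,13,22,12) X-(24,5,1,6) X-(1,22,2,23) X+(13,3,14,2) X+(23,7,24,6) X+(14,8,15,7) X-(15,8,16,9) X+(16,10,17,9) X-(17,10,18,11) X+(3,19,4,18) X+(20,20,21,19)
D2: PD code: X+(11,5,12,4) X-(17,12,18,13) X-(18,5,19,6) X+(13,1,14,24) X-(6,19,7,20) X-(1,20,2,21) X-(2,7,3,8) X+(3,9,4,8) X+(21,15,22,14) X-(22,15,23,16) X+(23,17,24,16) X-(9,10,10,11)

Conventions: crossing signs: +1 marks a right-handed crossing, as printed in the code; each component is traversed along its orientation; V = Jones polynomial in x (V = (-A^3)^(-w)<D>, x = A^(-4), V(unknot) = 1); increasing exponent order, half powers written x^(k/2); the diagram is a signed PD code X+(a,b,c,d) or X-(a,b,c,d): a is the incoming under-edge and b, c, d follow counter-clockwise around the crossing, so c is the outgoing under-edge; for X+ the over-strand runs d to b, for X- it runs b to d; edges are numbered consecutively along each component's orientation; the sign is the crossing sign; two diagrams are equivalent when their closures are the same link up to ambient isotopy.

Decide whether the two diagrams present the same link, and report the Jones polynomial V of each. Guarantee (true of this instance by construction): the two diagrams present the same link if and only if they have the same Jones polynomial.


equivalent: no
V(D1) = x + x^3 - x^4  (w +2, c 12, <D> = -A^-10 + A^-6 + A^2)
V(D2) = x^-4 - x^-3 + x^-2 - 2x^-1 + 2 - x + x^2  (w -2, c 12, <D> = A^-14 - A^-10 + 2A^-6 - 2A^-2 + A^2 - A^6 + A^10)
why: 2 classes among 2 diagrams; unequal V(x) rules out equality
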